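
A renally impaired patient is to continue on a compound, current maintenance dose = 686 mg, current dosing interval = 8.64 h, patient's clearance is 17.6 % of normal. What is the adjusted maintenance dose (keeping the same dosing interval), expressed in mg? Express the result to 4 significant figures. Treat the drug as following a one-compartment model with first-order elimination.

120.7 mg

To keep the same average steady-state level, dosing rate must scale with clearance.
CL ratio = 17.6 / 100 = 0.1760
New dose (same interval) = 686 × 0.1760 = 120.7 mg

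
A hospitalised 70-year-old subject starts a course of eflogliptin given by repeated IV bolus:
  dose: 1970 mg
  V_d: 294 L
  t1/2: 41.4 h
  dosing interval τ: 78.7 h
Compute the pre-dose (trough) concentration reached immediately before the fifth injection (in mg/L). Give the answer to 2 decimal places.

C₀ per dose = Dose / Vd = 1970 / 294 = 6.701 mg/L
k = ln2 / t½ = 0.693147 / 41.4 = 0.01674 h⁻¹
Fraction remaining after one interval: r = e^(−kτ) = e^(−0.01674 × 78.7) = 0.2678
Before dose 5, 4 doses have been given (aged 1τ, 2τ, 3τ, 4τ).
C_trough = C₀ × (r + r² + … + r^4) = C₀ × r(1−r^4)/(1−r)
        = 6.701 × 0.2678 × (1 − 0.005143) / (1 − 0.2678) = 2.438 mg/L

2.44 mg/L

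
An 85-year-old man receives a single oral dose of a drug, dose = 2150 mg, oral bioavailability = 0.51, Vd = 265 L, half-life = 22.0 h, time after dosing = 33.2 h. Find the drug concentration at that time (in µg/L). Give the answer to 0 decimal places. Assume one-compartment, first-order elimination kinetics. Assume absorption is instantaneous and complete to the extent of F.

Amount reaching circulation = F × Dose = 0.51 × 2150 = 1097 mg
C₀ = F·Dose / Vd = 1097 / 265 = 4.140 mg/L
k = ln2 / t½ = 0.693147 / 22.0 = 0.03151 h⁻¹
C = C₀ · e^(−k·t) = 4.140 × e^(−0.03151 × 33.2)
  = 4.140 × 0.3513 = 1.454 mg/L
Convert: 1.454 mg/L × 1000 = 1454 µg/L

1454 µg/L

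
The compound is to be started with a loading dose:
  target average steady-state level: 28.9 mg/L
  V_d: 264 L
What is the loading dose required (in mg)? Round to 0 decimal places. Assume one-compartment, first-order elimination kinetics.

LD = Css × Vd = 28.9 × 264 = 7630 mg

7630 mg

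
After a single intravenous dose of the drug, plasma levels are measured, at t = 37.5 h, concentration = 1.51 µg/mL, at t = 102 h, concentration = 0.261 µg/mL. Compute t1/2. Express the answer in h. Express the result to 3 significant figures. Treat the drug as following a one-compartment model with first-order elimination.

k = ln(C₁/C₂) / (t₂ − t₁) = ln(1.51/0.261) / (102 − 37.5)
  = 1.755 / 64.50 = 0.02721 h⁻¹
t½ = ln2 / k = 0.693147 / 0.02721 = 25.47 h

25.5 h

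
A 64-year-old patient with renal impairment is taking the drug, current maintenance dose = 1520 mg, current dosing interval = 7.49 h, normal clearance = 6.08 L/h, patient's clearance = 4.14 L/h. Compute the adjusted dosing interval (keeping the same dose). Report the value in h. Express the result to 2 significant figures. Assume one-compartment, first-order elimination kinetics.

To keep the same average steady-state level, dosing rate must scale with clearance.
CL ratio = 4.14 / 6.08 = 0.6809
New interval (same dose) = 7.49 / 0.6809 = 11.00 h

11 h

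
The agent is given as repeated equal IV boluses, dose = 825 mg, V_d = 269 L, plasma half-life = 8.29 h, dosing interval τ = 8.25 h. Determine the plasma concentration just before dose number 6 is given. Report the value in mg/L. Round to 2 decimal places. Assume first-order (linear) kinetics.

2.99 mg/L

C₀ per dose = Dose / Vd = 825 / 269 = 3.067 mg/L
k = ln2 / t½ = 0.693147 / 8.29 = 0.08361 h⁻¹
Fraction remaining after one interval: r = e^(−kτ) = e^(−0.08361 × 8.25) = 0.5017
Before dose 6, 5 doses have been given (aged 1τ, 2τ, 3τ, 4τ, 5τ).
C_trough = C₀ × (r + r² + … + r^5) = C₀ × r(1−r^5)/(1−r)
        = 3.067 × 0.5017 × (1 − 0.03178) / (1 − 0.5017) = 2.990 mg/L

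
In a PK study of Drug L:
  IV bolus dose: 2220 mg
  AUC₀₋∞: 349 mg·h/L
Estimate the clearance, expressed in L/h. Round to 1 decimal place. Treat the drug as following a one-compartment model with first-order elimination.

CL = Dose / AUC = 2220 / 349 = 6.361 L/h

6.4 L/h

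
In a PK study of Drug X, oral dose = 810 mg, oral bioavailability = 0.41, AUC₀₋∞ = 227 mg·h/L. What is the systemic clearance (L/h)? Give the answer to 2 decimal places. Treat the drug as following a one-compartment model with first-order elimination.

1.46 L/h

CL = F·Dose / AUC = 0.41 × 810 / 227 = 1.463 L/h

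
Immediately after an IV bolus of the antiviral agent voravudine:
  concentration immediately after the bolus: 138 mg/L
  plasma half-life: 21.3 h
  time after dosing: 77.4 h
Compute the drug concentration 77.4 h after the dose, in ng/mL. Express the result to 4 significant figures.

11120 ng/mL

k = ln2 / t½ = 0.693147 / 21.3 = 0.03254 h⁻¹
C = C₀ · e^(−k·t) = 138.0 × e^(−0.03254 × 77.4)
  = 138.0 × 0.08057 = 11.12 mg/L
Convert: 11.12 mg/L × 1000 = 11120 ng/mL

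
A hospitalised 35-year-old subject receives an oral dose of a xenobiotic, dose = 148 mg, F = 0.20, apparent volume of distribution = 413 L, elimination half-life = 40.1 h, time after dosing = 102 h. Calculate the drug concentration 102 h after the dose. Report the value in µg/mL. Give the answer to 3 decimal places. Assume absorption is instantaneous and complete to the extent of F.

0.012 µg/mL

Amount reaching circulation = F × Dose = 0.20 × 148.0 = 29.60 mg
C₀ = F·Dose / Vd = 29.60 / 413 = 0.07167 mg/L
k = ln2 / t½ = 0.693147 / 40.1 = 0.01729 h⁻¹
C = C₀ · e^(−k·t) = 0.07167 × e^(−0.01729 × 102)
  = 0.07167 × 0.1714 = 0.01228 mg/L
(0.01228 mg/L = 0.01228 µg/mL)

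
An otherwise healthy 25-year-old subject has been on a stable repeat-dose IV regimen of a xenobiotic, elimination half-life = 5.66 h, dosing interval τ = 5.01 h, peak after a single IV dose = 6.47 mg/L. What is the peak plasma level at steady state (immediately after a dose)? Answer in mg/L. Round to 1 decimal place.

14.1 mg/L

k = ln2 / t½ = 0.693147 / 5.66 = 0.1225 h⁻¹
e^(−kτ) = e^(−0.1225 × 5.01) = 0.5413
Accumulation ratio R = 1 / (1 − e^(−kτ)) = 1 / (1 − 0.5413) = 2.180
Steady-state peak = C₀ × R = 6.47 × 2.180 = 14.10 mg/L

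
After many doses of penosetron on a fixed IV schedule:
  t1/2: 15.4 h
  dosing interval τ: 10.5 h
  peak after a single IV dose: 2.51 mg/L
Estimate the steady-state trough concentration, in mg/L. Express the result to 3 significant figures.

4.15 mg/L

k = ln2 / t½ = 0.693147 / 15.4 = 0.04501 h⁻¹
e^(−kτ) = e^(−0.04501 × 10.5) = 0.6234
Accumulation ratio R = 1 / (1 − e^(−kτ)) = 1 / (1 − 0.6234) = 2.655
Steady-state trough = C₀ × R × e^(−kτ) = 2.51 × 2.655 × 0.6234 = 4.154 mg/L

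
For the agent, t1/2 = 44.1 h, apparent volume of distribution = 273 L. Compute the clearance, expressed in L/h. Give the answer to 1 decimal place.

4.3 L/h

k = ln2 / t½ = 0.693147 / 44.1 = 0.01572 h⁻¹
CL = k × Vd = 0.01572 × 273 = 4.292 L/h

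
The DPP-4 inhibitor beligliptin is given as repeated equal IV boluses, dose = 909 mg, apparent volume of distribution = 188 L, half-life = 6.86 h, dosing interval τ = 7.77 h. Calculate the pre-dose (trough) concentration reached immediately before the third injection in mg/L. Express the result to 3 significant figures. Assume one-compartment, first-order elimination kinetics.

3.21 mg/L

C₀ per dose = Dose / Vd = 909 / 188 = 4.835 mg/L
k = ln2 / t½ = 0.693147 / 6.86 = 0.1010 h⁻¹
Fraction remaining after one interval: r = e^(−kτ) = e^(−0.1010 × 7.77) = 0.4562
Before dose 3, 2 doses have been given (aged 1τ, 2τ).
C_trough = C₀ × (r + r²) = 4.835 × (0.4562 + 0.2081) = 3.212 mg/L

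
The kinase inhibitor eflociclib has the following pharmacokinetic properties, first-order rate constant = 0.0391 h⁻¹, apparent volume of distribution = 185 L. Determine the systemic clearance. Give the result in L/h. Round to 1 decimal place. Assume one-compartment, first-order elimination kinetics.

7.2 L/h

CL = k × Vd = 0.0391 × 185 = 7.234 L/h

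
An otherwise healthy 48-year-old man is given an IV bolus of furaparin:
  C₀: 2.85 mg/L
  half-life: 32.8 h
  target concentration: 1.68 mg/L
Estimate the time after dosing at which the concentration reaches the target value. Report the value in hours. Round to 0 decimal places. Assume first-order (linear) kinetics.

k = ln2 / t½ = 0.693147 / 32.8 = 0.02113 h⁻¹
t = ln(C₀ / C) / k = ln(2.850 / 1.68) / 0.02113
  = ln(1.696) / 0.02113 = 0.5283 / 0.02113 = 25.00 h

25 h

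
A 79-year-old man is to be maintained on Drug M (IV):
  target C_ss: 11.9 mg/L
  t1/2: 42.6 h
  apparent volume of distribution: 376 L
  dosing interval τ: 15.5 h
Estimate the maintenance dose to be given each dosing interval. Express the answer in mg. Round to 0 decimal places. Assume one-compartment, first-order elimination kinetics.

k = ln2 / t½ = 0.693147 / 42.6 = 0.01627 h⁻¹
CL = k × Vd = 0.01627 × 376 = 6.118 L/h
At steady state, Dose/τ = Css × CL.
Dose = Css × CL × τ = 11.9 × 6.118 × 15.5 = 1128 mg

1128 mg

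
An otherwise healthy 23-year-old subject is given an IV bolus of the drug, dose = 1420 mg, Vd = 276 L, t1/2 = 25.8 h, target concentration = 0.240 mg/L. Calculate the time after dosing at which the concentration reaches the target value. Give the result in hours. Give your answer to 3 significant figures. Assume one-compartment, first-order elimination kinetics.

C₀ = Dose / Vd = 1420 / 276 = 5.145 mg/L
k = ln2 / t½ = 0.693147 / 25.8 = 0.02687 h⁻¹
t = ln(C₀ / C) / k = ln(5.145 / 0.240) / 0.02687
  = ln(21.44) / 0.02687 = 3.065 / 0.02687 = 114.1 h

114 h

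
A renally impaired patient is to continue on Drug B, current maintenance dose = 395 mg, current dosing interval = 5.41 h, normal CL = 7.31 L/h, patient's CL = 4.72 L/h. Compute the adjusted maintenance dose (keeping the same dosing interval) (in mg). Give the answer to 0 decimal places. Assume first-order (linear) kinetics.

255 mg

To keep the same average steady-state level, dosing rate must scale with clearance.
CL ratio = 4.72 / 7.31 = 0.6457
New dose (same interval) = 395 × 0.6457 = 255.1 mg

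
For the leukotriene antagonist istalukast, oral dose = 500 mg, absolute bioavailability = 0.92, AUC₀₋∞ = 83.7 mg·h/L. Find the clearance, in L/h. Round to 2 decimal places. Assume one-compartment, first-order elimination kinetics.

5.50 L/h

CL = F·Dose / AUC = 0.92 × 500 / 83.7 = 5.496 L/h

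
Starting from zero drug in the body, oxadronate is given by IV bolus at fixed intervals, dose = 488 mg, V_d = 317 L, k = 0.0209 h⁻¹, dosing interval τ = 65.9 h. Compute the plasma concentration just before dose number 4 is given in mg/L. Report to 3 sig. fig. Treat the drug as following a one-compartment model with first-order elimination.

C₀ per dose = Dose / Vd = 488 / 317 = 1.539 mg/L
Fraction remaining after one interval: r = e^(−kτ) = e^(−0.02090 × 65.9) = 0.2523
Before dose 4, 3 doses have been given (aged 1τ, 2τ, 3τ).
C_trough = C₀ × (r + r² + … + r^3) = C₀ × r(1−r^3)/(1−r)
        = 1.539 × 0.2523 × (1 − 0.01606) / (1 − 0.2523) = 0.5110 mg/L

0.511 mg/L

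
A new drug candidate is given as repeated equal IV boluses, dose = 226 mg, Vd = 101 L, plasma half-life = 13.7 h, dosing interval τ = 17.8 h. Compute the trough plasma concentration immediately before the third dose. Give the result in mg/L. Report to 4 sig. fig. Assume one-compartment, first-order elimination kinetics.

C₀ per dose = Dose / Vd = 226 / 101 = 2.238 mg/L
k = ln2 / t½ = 0.693147 / 13.7 = 0.05059 h⁻¹
Fraction remaining after one interval: r = e^(−kτ) = e^(−0.05059 × 17.8) = 0.4064
Before dose 3, 2 doses have been given (aged 1τ, 2τ).
C_trough = C₀ × (r + r²) = 2.238 × (0.4064 + 0.1652) = 1.279 mg/L

1.279 mg/L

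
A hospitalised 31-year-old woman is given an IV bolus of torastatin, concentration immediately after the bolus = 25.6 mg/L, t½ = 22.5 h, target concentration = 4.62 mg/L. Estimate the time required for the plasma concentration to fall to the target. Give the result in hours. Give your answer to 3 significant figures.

55.6 h

k = ln2 / t½ = 0.693147 / 22.5 = 0.03081 h⁻¹
t = ln(C₀ / C) / k = ln(25.60 / 4.62) / 0.03081
  = ln(5.541) / 0.03081 = 1.712 / 0.03081 = 55.57 h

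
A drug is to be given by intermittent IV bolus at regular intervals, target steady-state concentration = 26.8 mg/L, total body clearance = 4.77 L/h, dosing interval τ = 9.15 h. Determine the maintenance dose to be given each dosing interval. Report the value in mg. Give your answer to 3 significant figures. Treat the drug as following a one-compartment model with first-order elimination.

1170 mg

At steady state, Dose/τ = Css × CL.
Dose = Css × CL × τ = 26.8 × 4.770 × 9.15 = 1170 mg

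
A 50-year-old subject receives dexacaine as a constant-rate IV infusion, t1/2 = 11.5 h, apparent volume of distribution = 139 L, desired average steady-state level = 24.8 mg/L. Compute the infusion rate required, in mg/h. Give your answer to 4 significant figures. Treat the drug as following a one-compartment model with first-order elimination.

207.8 mg/h

k = ln2 / t½ = 0.693147 / 11.5 = 0.06027 h⁻¹
CL = k × Vd = 0.06027 × 139 = 8.378 L/h
At steady state, infusion rate R₀ = Css × CL = 24.8 × 8.378 = 207.8 mg/h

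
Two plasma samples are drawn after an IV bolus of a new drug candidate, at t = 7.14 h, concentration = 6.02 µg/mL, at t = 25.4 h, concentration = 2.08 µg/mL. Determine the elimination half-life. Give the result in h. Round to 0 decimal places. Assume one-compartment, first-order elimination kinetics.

12 h

k = ln(C₁/C₂) / (t₂ − t₁) = ln(6.02/2.08) / (25.4 − 7.14)
  = 1.063 / 18.26 = 0.05821 h⁻¹
t½ = ln2 / k = 0.693147 / 0.05821 = 11.91 h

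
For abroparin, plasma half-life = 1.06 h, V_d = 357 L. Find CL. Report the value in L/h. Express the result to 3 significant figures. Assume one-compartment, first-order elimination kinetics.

233 L/h

k = ln2 / t½ = 0.693147 / 1.06 = 0.6539 h⁻¹
CL = k × Vd = 0.6539 × 357 = 233.4 L/h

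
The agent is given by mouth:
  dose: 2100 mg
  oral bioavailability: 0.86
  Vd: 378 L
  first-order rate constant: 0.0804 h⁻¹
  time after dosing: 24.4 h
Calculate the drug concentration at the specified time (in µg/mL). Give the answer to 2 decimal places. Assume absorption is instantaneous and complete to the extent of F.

0.67 µg/mL

Amount reaching circulation = F × Dose = 0.86 × 2100 = 1806 mg
C₀ = F·Dose / Vd = 1806 / 378 = 4.778 mg/L
C = C₀ · e^(−k·t) = 4.778 × e^(−0.08040 × 24.4)
  = 4.778 × 0.1406 = 0.6718 mg/L
(0.6718 mg/L = 0.6718 µg/mL)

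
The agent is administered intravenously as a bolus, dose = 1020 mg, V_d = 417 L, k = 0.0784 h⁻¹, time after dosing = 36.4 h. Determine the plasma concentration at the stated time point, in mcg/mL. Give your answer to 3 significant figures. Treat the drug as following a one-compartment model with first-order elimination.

C₀ = Dose / Vd = 1020 / 417 = 2.446 mg/L
C = C₀ · e^(−k·t) = 2.446 × e^(−0.07840 × 36.4)
  = 2.446 × 0.05763 = 0.1410 mg/L
(0.1410 mg/L = 0.1410 mcg/mL)

0.141 mcg/mL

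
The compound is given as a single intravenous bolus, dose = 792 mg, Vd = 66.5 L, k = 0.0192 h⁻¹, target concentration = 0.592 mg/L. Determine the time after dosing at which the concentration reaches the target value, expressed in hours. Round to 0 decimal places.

C₀ = Dose / Vd = 792.0 / 66.5 = 11.91 mg/L
t = ln(C₀ / C) / k = ln(11.91 / 0.592) / 0.01920
  = ln(20.12) / 0.01920 = 3.002 / 0.01920 = 156.4 h

156 h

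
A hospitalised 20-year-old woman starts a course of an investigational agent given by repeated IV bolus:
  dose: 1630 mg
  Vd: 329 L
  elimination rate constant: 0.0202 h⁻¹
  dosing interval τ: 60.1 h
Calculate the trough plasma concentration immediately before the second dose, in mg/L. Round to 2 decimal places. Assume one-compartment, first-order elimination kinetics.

C₀ per dose = Dose / Vd = 1630 / 329 = 4.954 mg/L
Fraction remaining after one interval: r = e^(−kτ) = e^(−0.02020 × 60.1) = 0.2970
Before dose 2, 1 dose has been given (aged 1τ).
C_trough = C₀ × r = 4.954 × 0.2970 = 1.471 mg/L

1.47 mg/L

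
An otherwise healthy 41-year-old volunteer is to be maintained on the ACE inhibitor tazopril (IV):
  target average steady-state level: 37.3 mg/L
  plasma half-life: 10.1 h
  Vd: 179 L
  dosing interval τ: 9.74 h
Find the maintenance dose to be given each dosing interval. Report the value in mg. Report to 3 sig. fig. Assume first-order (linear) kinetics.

k = ln2 / t½ = 0.693147 / 10.1 = 0.06863 h⁻¹
CL = k × Vd = 0.06863 × 179 = 12.28 L/h
At steady state, Dose/τ = Css × CL.
Dose = Css × CL × τ = 37.3 × 12.28 × 9.74 = 4461 mg

4460 mg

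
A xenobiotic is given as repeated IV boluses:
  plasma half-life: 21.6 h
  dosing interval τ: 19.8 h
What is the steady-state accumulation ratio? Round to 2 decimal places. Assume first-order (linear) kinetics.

k = ln2 / t½ = 0.693147 / 21.6 = 0.03209 h⁻¹
e^(−kτ) = e^(−0.03209 × 19.8) = 0.5297
Accumulation ratio R = 1 / (1 − e^(−kτ)) = 1 / (1 − 0.5297) = 2.126

2.13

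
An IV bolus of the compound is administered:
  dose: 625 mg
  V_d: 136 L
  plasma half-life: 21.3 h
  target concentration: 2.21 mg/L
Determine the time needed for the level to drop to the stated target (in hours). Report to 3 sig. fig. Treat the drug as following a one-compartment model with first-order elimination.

C₀ = Dose / Vd = 625.0 / 136 = 4.596 mg/L
k = ln2 / t½ = 0.693147 / 21.3 = 0.03254 h⁻¹
t = ln(C₀ / C) / k = ln(4.596 / 2.21) / 0.03254
  = ln(2.080) / 0.03254 = 0.7324 / 0.03254 = 22.51 h

22.5 h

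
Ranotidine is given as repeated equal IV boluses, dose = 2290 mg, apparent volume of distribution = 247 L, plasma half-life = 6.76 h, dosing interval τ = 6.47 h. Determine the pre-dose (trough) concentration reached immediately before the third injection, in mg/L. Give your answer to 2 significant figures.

7.2 mg/L

C₀ per dose = Dose / Vd = 2290 / 247 = 9.271 mg/L
k = ln2 / t½ = 0.693147 / 6.76 = 0.1025 h⁻¹
Fraction remaining after one interval: r = e^(−kτ) = e^(−0.1025 × 6.47) = 0.5152
Before dose 3, 2 doses have been given (aged 1τ, 2τ).
C_trough = C₀ × (r + r²) = 9.271 × (0.5152 + 0.2654) = 7.237 mg/L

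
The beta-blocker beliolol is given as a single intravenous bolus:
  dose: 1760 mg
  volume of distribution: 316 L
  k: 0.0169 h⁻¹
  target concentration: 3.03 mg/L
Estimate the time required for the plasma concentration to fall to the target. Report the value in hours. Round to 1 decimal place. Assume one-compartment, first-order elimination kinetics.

36.0 h

C₀ = Dose / Vd = 1760 / 316 = 5.570 mg/L
t = ln(C₀ / C) / k = ln(5.570 / 3.03) / 0.01690
  = ln(1.838) / 0.01690 = 0.6087 / 0.01690 = 36.02 h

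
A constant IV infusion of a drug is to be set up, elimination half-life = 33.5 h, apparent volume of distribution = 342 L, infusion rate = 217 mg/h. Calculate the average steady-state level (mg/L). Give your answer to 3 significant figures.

k = ln2 / t½ = 0.693147 / 33.5 = 0.02069 h⁻¹
CL = k × Vd = 0.02069 × 342 = 7.076 L/h
At steady state Css = R₀ / CL = 217 / 7.076 = 30.67 mg/L

30.7 mg/L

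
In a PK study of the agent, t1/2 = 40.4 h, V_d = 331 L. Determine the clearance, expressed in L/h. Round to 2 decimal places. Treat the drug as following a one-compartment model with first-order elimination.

5.68 L/h

k = ln2 / t½ = 0.693147 / 40.4 = 0.01716 h⁻¹
CL = k × Vd = 0.01716 × 331 = 5.680 L/h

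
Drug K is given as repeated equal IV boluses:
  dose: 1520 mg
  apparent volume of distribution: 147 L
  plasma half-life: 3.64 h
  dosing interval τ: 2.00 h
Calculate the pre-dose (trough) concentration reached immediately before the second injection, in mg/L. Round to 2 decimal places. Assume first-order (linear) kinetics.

7.07 mg/L

C₀ per dose = Dose / Vd = 1520 / 147 = 10.34 mg/L
k = ln2 / t½ = 0.693147 / 3.64 = 0.1904 h⁻¹
Fraction remaining after one interval: r = e^(−kτ) = e^(−0.1904 × 2.00) = 0.6833
Before dose 2, 1 dose has been given (aged 1τ).
C_trough = C₀ × r = 10.34 × 0.6833 = 7.065 mg/L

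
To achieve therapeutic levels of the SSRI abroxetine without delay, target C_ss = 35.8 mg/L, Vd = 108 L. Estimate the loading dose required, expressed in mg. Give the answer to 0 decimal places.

3866 mg

LD = Css × Vd = 35.8 × 108 = 3866 mg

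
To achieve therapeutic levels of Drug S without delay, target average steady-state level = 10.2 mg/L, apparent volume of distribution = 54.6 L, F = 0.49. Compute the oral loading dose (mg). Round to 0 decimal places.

1137 mg

LD = Css × Vd / F = 10.2 × 54.6 / 0.49 = 1137 mg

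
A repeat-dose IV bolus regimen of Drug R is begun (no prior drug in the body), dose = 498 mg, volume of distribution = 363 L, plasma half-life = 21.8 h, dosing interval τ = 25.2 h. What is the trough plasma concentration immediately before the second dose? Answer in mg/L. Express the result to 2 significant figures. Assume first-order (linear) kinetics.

C₀ per dose = Dose / Vd = 498 / 363 = 1.372 mg/L
k = ln2 / t½ = 0.693147 / 21.8 = 0.03180 h⁻¹
Fraction remaining after one interval: r = e^(−kτ) = e^(−0.03180 × 25.2) = 0.4487
Before dose 2, 1 dose has been given (aged 1τ).
C_trough = C₀ × r = 1.372 × 0.4487 = 0.6156 mg/L

0.62 mg/L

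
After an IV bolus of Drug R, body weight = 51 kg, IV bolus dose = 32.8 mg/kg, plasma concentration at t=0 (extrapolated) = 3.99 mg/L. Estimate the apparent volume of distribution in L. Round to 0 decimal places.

Dose = 32.8 × 51 = 1673 mg
Vd = Dose / C₀ = 1673 / 3.99 = 419.3 L

419 L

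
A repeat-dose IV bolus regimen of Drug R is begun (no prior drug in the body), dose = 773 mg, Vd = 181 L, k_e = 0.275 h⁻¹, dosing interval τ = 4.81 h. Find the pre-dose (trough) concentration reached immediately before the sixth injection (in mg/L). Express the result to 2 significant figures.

C₀ per dose = Dose / Vd = 773 / 181 = 4.271 mg/L
Fraction remaining after one interval: r = e^(−kτ) = e^(−0.2750 × 4.81) = 0.2664
Before dose 6, 5 doses have been given (aged 1τ, 2τ, 3τ, 4τ, 5τ).
C_trough = C₀ × (r + r² + … + r^5) = C₀ × r(1−r^5)/(1−r)
        = 4.271 × 0.2664 × (1 − 0.001342) / (1 − 0.2664) = 1.549 mg/L

1.5 mg/L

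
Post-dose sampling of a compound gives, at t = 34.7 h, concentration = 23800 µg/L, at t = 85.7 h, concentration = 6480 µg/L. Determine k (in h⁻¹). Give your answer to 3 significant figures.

k = ln(C₁/C₂) / (t₂ − t₁) = ln(23800/6480) / (85.7 − 34.7)
  = 1.301 / 51.00 = 0.02551 h⁻¹

0.0255 h⁻¹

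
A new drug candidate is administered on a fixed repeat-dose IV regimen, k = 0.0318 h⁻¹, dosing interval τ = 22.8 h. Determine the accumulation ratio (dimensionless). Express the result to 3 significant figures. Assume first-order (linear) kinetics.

1.94

e^(−kτ) = e^(−0.03180 × 22.8) = 0.4843
Accumulation ratio R = 1 / (1 − e^(−kτ)) = 1 / (1 − 0.4843) = 1.939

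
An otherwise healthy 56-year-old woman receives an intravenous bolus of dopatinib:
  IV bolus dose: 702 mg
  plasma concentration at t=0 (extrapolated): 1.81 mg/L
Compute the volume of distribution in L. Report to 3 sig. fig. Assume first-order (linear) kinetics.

Vd = Dose / C₀ = 702.0 / 1.81 = 387.8 L

388 L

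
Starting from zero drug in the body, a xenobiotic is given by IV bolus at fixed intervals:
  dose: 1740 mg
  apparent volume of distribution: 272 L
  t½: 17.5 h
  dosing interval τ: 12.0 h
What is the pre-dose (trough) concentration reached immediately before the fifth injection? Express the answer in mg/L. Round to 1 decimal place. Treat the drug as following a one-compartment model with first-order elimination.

8.9 mg/L

C₀ per dose = Dose / Vd = 1740 / 272 = 6.397 mg/L
k = ln2 / t½ = 0.693147 / 17.5 = 0.03961 h⁻¹
Fraction remaining after one interval: r = e^(−kτ) = e^(−0.03961 × 12.0) = 0.6217
Before dose 5, 4 doses have been given (aged 1τ, 2τ, 3τ, 4τ).
C_trough = C₀ × (r + r² + … + r^4) = C₀ × r(1−r^4)/(1−r)
        = 6.397 × 0.6217 × (1 − 0.1494) / (1 − 0.6217) = 8.942 mg/L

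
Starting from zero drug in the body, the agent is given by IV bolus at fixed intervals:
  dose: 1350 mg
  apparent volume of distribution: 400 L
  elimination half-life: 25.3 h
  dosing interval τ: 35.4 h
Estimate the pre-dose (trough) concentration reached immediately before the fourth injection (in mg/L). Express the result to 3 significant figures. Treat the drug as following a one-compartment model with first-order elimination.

1.95 mg/L

C₀ per dose = Dose / Vd = 1350 / 400 = 3.375 mg/L
k = ln2 / t½ = 0.693147 / 25.3 = 0.02740 h⁻¹
Fraction remaining after one interval: r = e^(−kτ) = e^(−0.02740 × 35.4) = 0.3791
Before dose 4, 3 doses have been given (aged 1τ, 2τ, 3τ).
C_trough = C₀ × (r + r² + … + r^3) = C₀ × r(1−r^3)/(1−r)
        = 3.375 × 0.3791 × (1 − 0.05448) / (1 − 0.3791) = 1.948 mg/L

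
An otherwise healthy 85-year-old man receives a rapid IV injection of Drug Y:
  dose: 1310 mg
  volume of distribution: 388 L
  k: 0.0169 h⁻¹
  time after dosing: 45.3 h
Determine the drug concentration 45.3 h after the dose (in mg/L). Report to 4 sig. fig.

1.570 mg/L

C₀ = Dose / Vd = 1310 / 388 = 3.376 mg/L
C = C₀ · e^(−k·t) = 3.376 × e^(−0.01690 × 45.3)
  = 3.376 × 0.4651 = 1.570 mg/L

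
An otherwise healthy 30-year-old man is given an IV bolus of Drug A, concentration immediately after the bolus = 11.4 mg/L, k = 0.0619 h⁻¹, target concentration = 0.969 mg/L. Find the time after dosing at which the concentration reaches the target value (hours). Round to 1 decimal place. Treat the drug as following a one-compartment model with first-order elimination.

39.8 h

t = ln(C₀ / C) / k = ln(11.40 / 0.969) / 0.06190
  = ln(11.76) / 0.06190 = 2.465 / 0.06190 = 39.82 h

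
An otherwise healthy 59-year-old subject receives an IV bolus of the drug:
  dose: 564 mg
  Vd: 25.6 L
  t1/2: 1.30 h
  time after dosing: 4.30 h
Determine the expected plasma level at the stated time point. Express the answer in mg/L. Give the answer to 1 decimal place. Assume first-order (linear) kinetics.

C₀ = Dose / Vd = 564.0 / 25.6 = 22.03 mg/L
k = ln2 / t½ = 0.693147 / 1.30 = 0.5332 h⁻¹
C = C₀ · e^(−k·t) = 22.03 × e^(−0.5332 × 4.30)
  = 22.03 × 0.1010 = 2.225 mg/L

2.2 mg/L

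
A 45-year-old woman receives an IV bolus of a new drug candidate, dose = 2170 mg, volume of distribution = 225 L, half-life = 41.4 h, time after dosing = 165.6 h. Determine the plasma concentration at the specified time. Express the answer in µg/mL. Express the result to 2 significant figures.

C₀ = Dose / Vd = 2170 / 225 = 9.644 mg/L
k = ln2 / t½ = 0.693147 / 41.4 = 0.01674 h⁻¹
t / t½ = 165.6 / 41.4 = 4 half-lives
C = C₀ × (1/2)^4 = 9.644 × 0.06250 = 0.6028 mg/L
(0.6028 mg/L = 0.6028 µg/mL)

0.60 µg/mL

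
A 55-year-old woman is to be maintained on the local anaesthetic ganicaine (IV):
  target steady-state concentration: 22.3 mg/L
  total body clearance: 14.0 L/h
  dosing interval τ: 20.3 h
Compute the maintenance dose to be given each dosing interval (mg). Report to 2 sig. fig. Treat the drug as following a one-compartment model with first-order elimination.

6300 mg

At steady state, Dose/τ = Css × CL.
Dose = Css × CL × τ = 22.3 × 14.00 × 20.3 = 6338 mg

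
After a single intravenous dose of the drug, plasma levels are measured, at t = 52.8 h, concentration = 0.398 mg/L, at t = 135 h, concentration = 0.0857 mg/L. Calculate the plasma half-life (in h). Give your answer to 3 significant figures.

37.1 h

k = ln(C₁/C₂) / (t₂ − t₁) = ln(0.398/0.0857) / (135 − 52.8)
  = 1.536 / 82.20 = 0.01869 h⁻¹
t½ = ln2 / k = 0.693147 / 0.01869 = 37.09 h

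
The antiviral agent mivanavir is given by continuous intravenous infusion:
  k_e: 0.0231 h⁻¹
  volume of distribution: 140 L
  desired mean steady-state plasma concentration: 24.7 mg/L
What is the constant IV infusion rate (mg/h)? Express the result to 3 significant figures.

CL = k × Vd = 0.02310 × 140 = 3.234 L/h
At steady state, infusion rate R₀ = Css × CL = 24.7 × 3.234 = 79.88 mg/h

79.9 mg/h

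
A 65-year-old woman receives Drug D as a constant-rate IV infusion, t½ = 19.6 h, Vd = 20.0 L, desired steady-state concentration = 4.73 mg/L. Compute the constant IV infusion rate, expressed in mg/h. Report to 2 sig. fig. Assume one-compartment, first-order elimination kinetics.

k = ln2 / t½ = 0.693147 / 19.6 = 0.03536 h⁻¹
CL = k × Vd = 0.03536 × 20.0 = 0.7072 L/h
At steady state, infusion rate R₀ = Css × CL = 4.73 × 0.7072 = 3.345 mg/h

3.3 mg/h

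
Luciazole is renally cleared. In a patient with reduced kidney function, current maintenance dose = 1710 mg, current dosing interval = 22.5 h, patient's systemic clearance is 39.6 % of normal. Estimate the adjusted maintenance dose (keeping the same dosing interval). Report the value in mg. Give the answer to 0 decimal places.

To keep the same average steady-state level, dosing rate must scale with clearance.
CL ratio = 39.6 / 100 = 0.3960
New dose (same interval) = 1710 × 0.3960 = 677.2 mg

677 mg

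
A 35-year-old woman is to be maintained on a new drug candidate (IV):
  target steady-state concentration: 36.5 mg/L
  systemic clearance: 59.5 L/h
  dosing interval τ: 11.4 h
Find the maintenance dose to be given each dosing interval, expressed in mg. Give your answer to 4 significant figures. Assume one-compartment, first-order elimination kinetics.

24760 mg

At steady state, Dose/τ = Css × CL.
Dose = Css × CL × τ = 36.5 × 59.50 × 11.4 = 24760 mg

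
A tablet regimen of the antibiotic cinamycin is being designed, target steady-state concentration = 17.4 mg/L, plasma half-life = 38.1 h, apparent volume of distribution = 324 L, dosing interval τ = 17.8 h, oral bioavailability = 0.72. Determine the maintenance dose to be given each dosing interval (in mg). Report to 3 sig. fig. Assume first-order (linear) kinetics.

k = ln2 / t½ = 0.693147 / 38.1 = 0.01819 h⁻¹
CL = k × Vd = 0.01819 × 324 = 5.894 L/h
At steady state, F × (Dose/τ) = Css × CL.
Dose = Css × CL × τ / F = 17.4 × 5.894 × 17.8 / 0.72 = 2535 mg

2540 mg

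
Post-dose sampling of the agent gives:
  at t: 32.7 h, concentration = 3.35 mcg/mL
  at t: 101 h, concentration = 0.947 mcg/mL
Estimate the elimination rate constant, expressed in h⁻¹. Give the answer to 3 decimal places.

k = ln(C₁/C₂) / (t₂ − t₁) = ln(3.35/0.947) / (101 − 32.7)
  = 1.263 / 68.30 = 0.01849 h⁻¹

0.018 h⁻¹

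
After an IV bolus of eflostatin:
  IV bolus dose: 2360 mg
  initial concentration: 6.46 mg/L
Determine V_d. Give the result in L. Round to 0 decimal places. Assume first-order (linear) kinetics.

365 L

Vd = Dose / C₀ = 2360 / 6.46 = 365.3 L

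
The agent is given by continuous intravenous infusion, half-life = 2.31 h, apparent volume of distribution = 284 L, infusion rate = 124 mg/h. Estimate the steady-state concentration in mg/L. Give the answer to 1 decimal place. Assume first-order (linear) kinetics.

k = ln2 / t½ = 0.693147 / 2.31 = 0.3001 h⁻¹
CL = k × Vd = 0.3001 × 284 = 85.23 L/h
At steady state Css = R₀ / CL = 124 / 85.23 = 1.455 mg/L

1.5 mg/L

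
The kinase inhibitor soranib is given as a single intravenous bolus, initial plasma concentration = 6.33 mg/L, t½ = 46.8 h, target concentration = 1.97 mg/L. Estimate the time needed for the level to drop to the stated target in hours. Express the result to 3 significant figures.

k = ln2 / t½ = 0.693147 / 46.8 = 0.01481 h⁻¹
t = ln(C₀ / C) / k = ln(6.330 / 1.97) / 0.01481
  = ln(3.213) / 0.01481 = 1.167 / 0.01481 = 78.80 h

78.8 h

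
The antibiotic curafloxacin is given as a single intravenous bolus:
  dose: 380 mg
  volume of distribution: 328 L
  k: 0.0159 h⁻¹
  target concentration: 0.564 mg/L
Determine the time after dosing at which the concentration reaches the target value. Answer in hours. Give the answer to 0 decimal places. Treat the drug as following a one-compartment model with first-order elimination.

C₀ = Dose / Vd = 380.0 / 328 = 1.159 mg/L
t = ln(C₀ / C) / k = ln(1.159 / 0.564) / 0.01590
  = ln(2.055) / 0.01590 = 0.7203 / 0.01590 = 45.30 h

45 h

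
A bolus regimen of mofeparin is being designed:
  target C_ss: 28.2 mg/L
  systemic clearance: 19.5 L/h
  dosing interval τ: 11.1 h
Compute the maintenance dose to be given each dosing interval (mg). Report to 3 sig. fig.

6100 mg

At steady state, Dose/τ = Css × CL.
Dose = Css × CL × τ = 28.2 × 19.50 × 11.1 = 6104 mg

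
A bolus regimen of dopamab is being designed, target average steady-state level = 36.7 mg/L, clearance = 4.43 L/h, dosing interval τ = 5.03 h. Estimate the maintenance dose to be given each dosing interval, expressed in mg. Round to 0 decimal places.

818 mg

At steady state, Dose/τ = Css × CL.
Dose = Css × CL × τ = 36.7 × 4.430 × 5.03 = 817.8 mg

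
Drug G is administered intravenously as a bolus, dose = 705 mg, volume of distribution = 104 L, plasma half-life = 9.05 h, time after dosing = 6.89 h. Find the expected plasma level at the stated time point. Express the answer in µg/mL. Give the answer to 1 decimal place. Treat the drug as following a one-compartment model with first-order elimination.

C₀ = Dose / Vd = 705.0 / 104 = 6.779 mg/L
k = ln2 / t½ = 0.693147 / 9.05 = 0.07659 h⁻¹
C = C₀ · e^(−k·t) = 6.779 × e^(−0.07659 × 6.89)
  = 6.779 × 0.5900 = 4.000 mg/L
(4.000 mg/L = 4.000 µg/mL)

4.0 µg/mL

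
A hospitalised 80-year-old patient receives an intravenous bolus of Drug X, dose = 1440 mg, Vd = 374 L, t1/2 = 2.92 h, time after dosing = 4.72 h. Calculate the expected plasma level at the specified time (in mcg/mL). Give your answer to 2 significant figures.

C₀ = Dose / Vd = 1440 / 374 = 3.850 mg/L
k = ln2 / t½ = 0.693147 / 2.92 = 0.2374 h⁻¹
C = C₀ · e^(−k·t) = 3.850 × e^(−0.2374 × 4.72)
  = 3.850 × 0.3261 = 1.255 mg/L
(1.255 mg/L = 1.255 mcg/mL)

1.3 mcg/mL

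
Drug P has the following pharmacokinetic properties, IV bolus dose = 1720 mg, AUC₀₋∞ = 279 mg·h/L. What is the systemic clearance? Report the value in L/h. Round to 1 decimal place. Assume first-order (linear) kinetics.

6.2 L/h

CL = Dose / AUC = 1720 / 279 = 6.165 L/h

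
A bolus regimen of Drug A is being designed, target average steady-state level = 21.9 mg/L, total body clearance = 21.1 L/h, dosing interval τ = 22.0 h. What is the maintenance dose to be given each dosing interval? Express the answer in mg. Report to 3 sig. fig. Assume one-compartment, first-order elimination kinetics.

10200 mg

At steady state, Dose/τ = Css × CL.
Dose = Css × CL × τ = 21.9 × 21.10 × 22.0 = 10170 mg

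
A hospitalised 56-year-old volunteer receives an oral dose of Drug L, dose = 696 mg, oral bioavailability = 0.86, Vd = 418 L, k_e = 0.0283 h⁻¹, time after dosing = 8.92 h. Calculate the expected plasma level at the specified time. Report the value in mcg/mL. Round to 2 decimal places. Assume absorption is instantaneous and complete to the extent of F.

1.11 mcg/mL

Amount reaching circulation = F × Dose = 0.86 × 696.0 = 598.6 mg
C₀ = F·Dose / Vd = 598.6 / 418 = 1.432 mg/L
C = C₀ · e^(−k·t) = 1.432 × e^(−0.02830 × 8.92)
  = 1.432 × 0.7769 = 1.113 mg/L
(1.113 mg/L = 1.113 mcg/mL)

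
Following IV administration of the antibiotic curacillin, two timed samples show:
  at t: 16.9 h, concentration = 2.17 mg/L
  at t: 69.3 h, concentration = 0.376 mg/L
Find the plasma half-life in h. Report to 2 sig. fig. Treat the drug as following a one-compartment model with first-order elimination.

21 h

k = ln(C₁/C₂) / (t₂ − t₁) = ln(2.17/0.376) / (69.3 − 16.9)
  = 1.753 / 52.40 = 0.03345 h⁻¹
t½ = ln2 / k = 0.693147 / 0.03345 = 20.72 h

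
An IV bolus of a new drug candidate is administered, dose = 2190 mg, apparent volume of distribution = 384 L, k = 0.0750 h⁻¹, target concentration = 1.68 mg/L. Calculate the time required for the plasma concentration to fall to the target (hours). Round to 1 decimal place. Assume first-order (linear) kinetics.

16.3 h

C₀ = Dose / Vd = 2190 / 384 = 5.703 mg/L
t = ln(C₀ / C) / k = ln(5.703 / 1.68) / 0.07500
  = ln(3.395) / 0.07500 = 1.222 / 0.07500 = 16.29 h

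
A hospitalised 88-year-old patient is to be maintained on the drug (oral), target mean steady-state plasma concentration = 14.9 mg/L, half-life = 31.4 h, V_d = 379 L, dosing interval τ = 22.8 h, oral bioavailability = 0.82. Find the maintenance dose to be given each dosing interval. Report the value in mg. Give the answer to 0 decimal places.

k = ln2 / t½ = 0.693147 / 31.4 = 0.02207 h⁻¹
CL = k × Vd = 0.02207 × 379 = 8.365 L/h
At steady state, F × (Dose/τ) = Css × CL.
Dose = Css × CL × τ / F = 14.9 × 8.365 × 22.8 / 0.82 = 3466 mg

3466 mg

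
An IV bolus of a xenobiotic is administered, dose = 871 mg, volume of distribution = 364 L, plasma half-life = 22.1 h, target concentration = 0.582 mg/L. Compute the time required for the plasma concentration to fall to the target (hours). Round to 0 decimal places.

C₀ = Dose / Vd = 871.0 / 364 = 2.393 mg/L
k = ln2 / t½ = 0.693147 / 22.1 = 0.03136 h⁻¹
t = ln(C₀ / C) / k = ln(2.393 / 0.582) / 0.03136
  = ln(4.112) / 0.03136 = 1.414 / 0.03136 = 45.09 h

45 h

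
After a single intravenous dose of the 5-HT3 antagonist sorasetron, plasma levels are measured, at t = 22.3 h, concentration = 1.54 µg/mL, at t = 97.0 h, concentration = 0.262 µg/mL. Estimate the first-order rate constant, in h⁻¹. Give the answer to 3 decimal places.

k = ln(C₁/C₂) / (t₂ − t₁) = ln(1.54/0.262) / (97.0 − 22.3)
  = 1.771 / 74.70 = 0.02371 h⁻¹

0.024 h⁻¹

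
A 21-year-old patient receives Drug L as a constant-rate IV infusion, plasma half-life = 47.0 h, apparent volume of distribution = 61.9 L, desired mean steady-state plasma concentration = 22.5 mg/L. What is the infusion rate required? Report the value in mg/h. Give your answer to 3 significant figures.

20.5 mg/h

k = ln2 / t½ = 0.693147 / 47.0 = 0.01475 h⁻¹
CL = k × Vd = 0.01475 × 61.9 = 0.9130 L/h
At steady state, infusion rate R₀ = Css × CL = 22.5 × 0.9130 = 20.54 mg/h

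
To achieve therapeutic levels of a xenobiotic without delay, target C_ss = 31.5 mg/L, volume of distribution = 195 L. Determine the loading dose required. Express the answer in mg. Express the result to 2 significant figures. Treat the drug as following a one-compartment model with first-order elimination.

LD = Css × Vd = 31.5 × 195 = 6143 mg

6100 mg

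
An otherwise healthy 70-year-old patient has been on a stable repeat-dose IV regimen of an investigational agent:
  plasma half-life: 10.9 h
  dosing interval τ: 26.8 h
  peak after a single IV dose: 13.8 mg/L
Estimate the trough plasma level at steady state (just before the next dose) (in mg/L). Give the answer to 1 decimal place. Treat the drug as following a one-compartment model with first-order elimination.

k = ln2 / t½ = 0.693147 / 10.9 = 0.06359 h⁻¹
e^(−kτ) = e^(−0.06359 × 26.8) = 0.1819
Accumulation ratio R = 1 / (1 − e^(−kτ)) = 1 / (1 − 0.1819) = 1.222
Steady-state trough = C₀ × R × e^(−kτ) = 13.8 × 1.222 × 0.1819 = 3.067 mg/L

3.1 mg/L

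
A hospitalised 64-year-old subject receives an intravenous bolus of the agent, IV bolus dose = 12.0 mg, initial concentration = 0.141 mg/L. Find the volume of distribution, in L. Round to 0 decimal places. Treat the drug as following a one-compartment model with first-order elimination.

85 L

Vd = Dose / C₀ = 12.00 / 0.141 = 85.11 L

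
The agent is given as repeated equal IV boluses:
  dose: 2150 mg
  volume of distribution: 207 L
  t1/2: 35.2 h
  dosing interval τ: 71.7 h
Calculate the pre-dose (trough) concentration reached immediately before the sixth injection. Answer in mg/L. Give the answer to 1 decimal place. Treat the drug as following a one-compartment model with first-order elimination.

C₀ per dose = Dose / Vd = 2150 / 207 = 10.39 mg/L
k = ln2 / t½ = 0.693147 / 35.2 = 0.01969 h⁻¹
Fraction remaining after one interval: r = e^(−kτ) = e^(−0.01969 × 71.7) = 0.2437
Before dose 6, 5 doses have been given (aged 1τ, 2τ, 3τ, 4τ, 5τ).
C_trough = C₀ × (r + r² + … + r^5) = C₀ × r(1−r^5)/(1−r)
        = 10.39 × 0.2437 × (1 − 0.0008596) / (1 − 0.2437) = 3.345 mg/L

3.3 mg/L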